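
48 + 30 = 78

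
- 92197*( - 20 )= 1843940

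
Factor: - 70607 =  - 70607^1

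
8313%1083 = 732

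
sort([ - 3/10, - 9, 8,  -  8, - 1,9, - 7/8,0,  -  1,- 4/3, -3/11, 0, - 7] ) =[ - 9, - 8, - 7,  -  4/3, - 1, - 1, - 7/8, - 3/10,  -  3/11,0,0,8, 9]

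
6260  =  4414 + 1846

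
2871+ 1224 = 4095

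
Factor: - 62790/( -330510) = 7^1*13^1*479^( - 1) = 91/479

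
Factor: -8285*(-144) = 2^4 * 3^2*5^1*1657^1=1193040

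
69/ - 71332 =- 69/71332  =  -  0.00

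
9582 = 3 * 3194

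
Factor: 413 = 7^1*59^1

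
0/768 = 0 = 0.00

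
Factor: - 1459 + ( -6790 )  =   - 8249= - 73^1*113^1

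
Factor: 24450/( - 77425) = - 2^1 * 3^1*19^(  -  1)  =  - 6/19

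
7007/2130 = 7007/2130  =  3.29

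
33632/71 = 473 + 49/71 =473.69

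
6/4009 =6/4009 = 0.00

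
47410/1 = 47410 = 47410.00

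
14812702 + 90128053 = 104940755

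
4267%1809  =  649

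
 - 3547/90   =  -40 +53/90 = - 39.41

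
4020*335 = 1346700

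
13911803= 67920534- 54008731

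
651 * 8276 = 5387676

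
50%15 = 5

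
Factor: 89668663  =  7^1*12809809^1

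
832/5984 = 26/187 = 0.14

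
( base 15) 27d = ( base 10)568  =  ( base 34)GO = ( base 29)JH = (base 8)1070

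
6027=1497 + 4530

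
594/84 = 7 + 1/14 = 7.07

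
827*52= 43004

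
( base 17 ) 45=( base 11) 67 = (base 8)111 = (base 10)73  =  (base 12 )61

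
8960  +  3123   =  12083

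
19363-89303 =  - 69940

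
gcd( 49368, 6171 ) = 6171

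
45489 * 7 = 318423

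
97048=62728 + 34320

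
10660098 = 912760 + 9747338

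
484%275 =209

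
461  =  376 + 85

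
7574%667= 237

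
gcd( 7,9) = 1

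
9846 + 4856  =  14702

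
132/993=44/331 =0.13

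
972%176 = 92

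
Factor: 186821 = 227^1*823^1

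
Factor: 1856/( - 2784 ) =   -  2/3 = - 2^1*3^( - 1)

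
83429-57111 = 26318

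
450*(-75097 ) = -33793650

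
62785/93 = 62785/93 = 675.11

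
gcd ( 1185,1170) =15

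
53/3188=53/3188 =0.02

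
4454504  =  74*60196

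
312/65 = 4 + 4/5 =4.80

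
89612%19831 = 10288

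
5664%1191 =900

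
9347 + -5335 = 4012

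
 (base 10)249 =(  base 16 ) F9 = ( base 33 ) 7i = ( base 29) 8H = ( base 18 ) DF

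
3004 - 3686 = - 682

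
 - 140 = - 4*35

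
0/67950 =0=0.00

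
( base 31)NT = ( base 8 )1346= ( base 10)742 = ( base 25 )14h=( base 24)16m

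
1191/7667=1191/7667 = 0.16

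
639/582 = 213/194 = 1.10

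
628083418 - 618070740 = 10012678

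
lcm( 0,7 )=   0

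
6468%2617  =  1234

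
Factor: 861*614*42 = 2^2 * 3^2*7^2*41^1*307^1 = 22203468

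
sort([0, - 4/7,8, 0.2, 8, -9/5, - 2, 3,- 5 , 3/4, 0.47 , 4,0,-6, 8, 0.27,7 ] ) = [ - 6, - 5, - 2, - 9/5, - 4/7,0, 0, 0.2, 0.27 , 0.47, 3/4 , 3, 4, 7, 8,  8, 8] 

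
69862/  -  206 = -340+89/103  =  - 339.14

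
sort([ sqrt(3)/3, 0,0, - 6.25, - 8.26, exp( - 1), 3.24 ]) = [ - 8.26 , - 6.25, 0, 0, exp ( - 1 ),sqrt(3 ) /3, 3.24] 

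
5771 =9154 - 3383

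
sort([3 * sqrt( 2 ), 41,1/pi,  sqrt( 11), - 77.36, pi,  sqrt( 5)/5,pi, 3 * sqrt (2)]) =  [ - 77.36, 1/pi,sqrt( 5)/5 , pi, pi, sqrt(11) , 3*sqrt(2), 3 * sqrt (2), 41]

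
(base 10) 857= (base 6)3545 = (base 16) 359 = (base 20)22h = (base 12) 5B5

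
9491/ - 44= - 9491/44 = - 215.70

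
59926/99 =605 + 31/99= 605.31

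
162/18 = 9 = 9.00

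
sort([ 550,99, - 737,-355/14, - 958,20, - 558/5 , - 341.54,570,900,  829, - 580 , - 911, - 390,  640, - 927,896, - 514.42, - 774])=[ - 958, - 927, - 911, - 774, - 737, - 580, - 514.42, - 390,- 341.54,  -  558/5, - 355/14, 20,99 , 550,570,640, 829,896, 900 ]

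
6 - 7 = - 1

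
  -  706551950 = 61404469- 767956419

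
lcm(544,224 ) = 3808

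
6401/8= 800 + 1/8 = 800.12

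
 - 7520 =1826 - 9346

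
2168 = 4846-2678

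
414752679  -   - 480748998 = 895501677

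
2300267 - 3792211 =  - 1491944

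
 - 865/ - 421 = 2 + 23/421 =2.05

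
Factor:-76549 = -11^1 * 6959^1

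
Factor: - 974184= -2^3*3^1*40591^1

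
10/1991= 10/1991  =  0.01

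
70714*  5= 353570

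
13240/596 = 22 + 32/149 = 22.21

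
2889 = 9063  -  6174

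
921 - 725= 196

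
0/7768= 0  =  0.00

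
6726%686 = 552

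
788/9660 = 197/2415 = 0.08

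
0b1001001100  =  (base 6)2420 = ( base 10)588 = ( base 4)21030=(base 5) 4323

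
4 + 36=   40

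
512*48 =24576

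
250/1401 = 250/1401 = 0.18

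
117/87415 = 117/87415 = 0.00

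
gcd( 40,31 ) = 1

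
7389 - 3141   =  4248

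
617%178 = 83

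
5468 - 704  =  4764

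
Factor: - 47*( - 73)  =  3431 = 47^1*73^1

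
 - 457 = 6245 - 6702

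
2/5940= 1/2970= 0.00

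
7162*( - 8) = - 57296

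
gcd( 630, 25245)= 45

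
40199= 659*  61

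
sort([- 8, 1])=[  -  8, 1]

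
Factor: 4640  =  2^5*5^1*29^1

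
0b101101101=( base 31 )BO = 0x16D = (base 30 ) c5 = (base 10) 365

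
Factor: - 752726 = - 2^1 *13^2 *17^1*131^1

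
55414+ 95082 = 150496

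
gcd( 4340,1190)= 70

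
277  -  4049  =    -  3772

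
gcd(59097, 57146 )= 1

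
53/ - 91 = -53/91 = - 0.58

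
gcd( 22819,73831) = 1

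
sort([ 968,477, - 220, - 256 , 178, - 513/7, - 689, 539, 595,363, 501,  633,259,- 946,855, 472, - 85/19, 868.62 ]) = [ - 946, - 689, - 256, - 220, - 513/7 , - 85/19,178, 259, 363, 472, 477,501, 539 , 595, 633, 855, 868.62, 968] 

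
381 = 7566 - 7185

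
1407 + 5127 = 6534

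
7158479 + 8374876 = 15533355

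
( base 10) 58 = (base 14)42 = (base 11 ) 53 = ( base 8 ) 72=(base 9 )64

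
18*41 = 738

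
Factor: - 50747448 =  - 2^3*3^1*17^1 * 29^1*4289^1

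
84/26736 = 7/2228 = 0.00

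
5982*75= 448650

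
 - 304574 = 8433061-8737635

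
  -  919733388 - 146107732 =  - 1065841120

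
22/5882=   11/2941 = 0.00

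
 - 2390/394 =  - 1195/197 = -6.07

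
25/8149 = 25/8149  =  0.00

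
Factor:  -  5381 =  - 5381^1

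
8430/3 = 2810 = 2810.00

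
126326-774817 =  - 648491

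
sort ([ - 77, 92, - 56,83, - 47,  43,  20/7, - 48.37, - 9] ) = [ -77 , - 56, - 48.37, - 47, - 9, 20/7, 43,83, 92 ] 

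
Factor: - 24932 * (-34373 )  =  2^2*23^1 * 37^1 * 271^1 * 929^1=856987636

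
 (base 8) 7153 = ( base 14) 14b9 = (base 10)3691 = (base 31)3q2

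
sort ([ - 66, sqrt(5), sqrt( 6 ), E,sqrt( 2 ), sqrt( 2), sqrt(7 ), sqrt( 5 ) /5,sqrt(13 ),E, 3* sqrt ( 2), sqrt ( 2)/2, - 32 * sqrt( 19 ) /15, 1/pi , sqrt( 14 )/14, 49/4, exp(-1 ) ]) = [ - 66, - 32* sqrt(19 ) /15,sqrt (14) /14, 1/pi, exp ( - 1),  sqrt(5 ) /5, sqrt( 2 ) /2 , sqrt(2), sqrt( 2),  sqrt(5 ),sqrt( 6),  sqrt (7), E , E, sqrt( 13), 3*sqrt ( 2), 49/4]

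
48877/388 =125 + 377/388  =  125.97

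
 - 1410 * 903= - 1273230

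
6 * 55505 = 333030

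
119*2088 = 248472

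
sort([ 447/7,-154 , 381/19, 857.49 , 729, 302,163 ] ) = [ - 154, 381/19,447/7, 163, 302,729, 857.49]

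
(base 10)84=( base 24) 3C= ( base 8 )124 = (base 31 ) 2M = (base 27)33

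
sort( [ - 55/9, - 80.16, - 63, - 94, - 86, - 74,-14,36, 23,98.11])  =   [ - 94, - 86, - 80.16, - 74, - 63, - 14, - 55/9, 23,36, 98.11 ]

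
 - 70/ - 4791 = 70/4791 = 0.01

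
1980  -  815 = 1165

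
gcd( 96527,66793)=1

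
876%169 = 31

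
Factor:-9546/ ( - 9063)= 3182/3021 = 2^1*3^( - 1)*19^( - 1)*37^1 * 43^1*53^( - 1 )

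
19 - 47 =  -  28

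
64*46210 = 2957440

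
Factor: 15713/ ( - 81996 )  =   - 2^(-2) * 3^( - 1)* 19^1* 827^1*6833^( - 1)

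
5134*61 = 313174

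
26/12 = 13/6 = 2.17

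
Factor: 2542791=3^1*241^1*3517^1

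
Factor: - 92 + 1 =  - 7^1*13^1 = -91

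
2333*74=172642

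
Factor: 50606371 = 23^1*2200277^1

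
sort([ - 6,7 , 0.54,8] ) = [ - 6, 0.54, 7,  8]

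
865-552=313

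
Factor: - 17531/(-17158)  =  2^( - 1 )*23^ (-1)*47^1= 47/46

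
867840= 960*904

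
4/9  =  4/9  =  0.44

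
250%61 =6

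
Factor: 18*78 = 1404 = 2^2*3^3*13^1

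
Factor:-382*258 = -2^2*3^1*43^1*191^1 = - 98556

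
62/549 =62/549= 0.11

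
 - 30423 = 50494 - 80917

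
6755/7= 965=965.00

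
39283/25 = 39283/25 = 1571.32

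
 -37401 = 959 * (-39)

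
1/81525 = 1/81525= 0.00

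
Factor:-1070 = -2^1*5^1* 107^1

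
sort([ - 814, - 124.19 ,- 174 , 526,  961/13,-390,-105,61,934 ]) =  [  -  814,  -  390,-174,-124.19,-105,61,961/13,526,934] 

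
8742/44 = 4371/22 = 198.68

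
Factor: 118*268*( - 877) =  - 2^3*59^1 * 67^1*877^1 =-27734248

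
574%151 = 121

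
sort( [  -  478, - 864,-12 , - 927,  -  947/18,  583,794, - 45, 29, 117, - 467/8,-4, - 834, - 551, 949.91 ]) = [ - 927, - 864,-834,  -  551, - 478,-467/8,  -  947/18, - 45, - 12, - 4, 29,117, 583,794 , 949.91]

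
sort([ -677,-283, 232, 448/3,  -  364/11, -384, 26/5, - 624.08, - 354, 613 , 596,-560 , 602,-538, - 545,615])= [-677, -624.08, - 560,  -  545, - 538,-384,  -  354, - 283, - 364/11 , 26/5, 448/3,232,596  ,  602, 613,615]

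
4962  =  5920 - 958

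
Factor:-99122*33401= -3310773922 = -2^1*29^1*127^1*263^1 * 1709^1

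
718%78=16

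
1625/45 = 325/9 = 36.11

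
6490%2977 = 536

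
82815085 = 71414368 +11400717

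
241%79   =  4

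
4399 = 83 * 53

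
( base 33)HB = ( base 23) 11K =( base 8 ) 1074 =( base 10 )572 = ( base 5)4242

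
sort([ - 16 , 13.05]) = [ - 16,  13.05]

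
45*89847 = 4043115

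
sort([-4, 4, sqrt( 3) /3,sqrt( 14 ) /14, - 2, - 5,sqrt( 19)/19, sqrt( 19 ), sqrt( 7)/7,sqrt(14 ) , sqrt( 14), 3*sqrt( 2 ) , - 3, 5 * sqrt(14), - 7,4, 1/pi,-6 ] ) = [ - 7,- 6, -5, - 4 , -3,  -  2, sqrt( 19)/19, sqrt( 14)/14, 1/pi, sqrt(7)/7, sqrt( 3 ) /3, sqrt (14),sqrt( 14), 4, 4,3 *sqrt(2), sqrt( 19),  5*sqrt (14)]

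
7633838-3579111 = 4054727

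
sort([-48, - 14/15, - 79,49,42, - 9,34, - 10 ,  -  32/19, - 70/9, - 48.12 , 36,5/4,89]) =[ - 79,- 48.12,-48 ,-10, - 9, - 70/9, - 32/19 , - 14/15, 5/4,34,36,42, 49,89]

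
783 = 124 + 659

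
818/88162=409/44081 = 0.01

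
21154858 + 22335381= 43490239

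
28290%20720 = 7570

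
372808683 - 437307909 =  - 64499226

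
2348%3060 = 2348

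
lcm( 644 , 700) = 16100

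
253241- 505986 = -252745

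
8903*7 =62321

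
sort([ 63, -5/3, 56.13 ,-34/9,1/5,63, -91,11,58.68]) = [ - 91,  -  34/9 ,-5/3, 1/5,11, 56.13,58.68,63,63]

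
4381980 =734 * 5970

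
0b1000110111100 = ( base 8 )10674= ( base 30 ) 51a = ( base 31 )4me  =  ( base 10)4540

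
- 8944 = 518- 9462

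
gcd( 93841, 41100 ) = 1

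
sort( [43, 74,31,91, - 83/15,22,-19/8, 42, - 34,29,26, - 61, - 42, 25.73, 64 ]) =[ -61, - 42,  -  34, -83/15, - 19/8,22,25.73,  26,29,31, 42,43,64 , 74 , 91]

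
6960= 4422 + 2538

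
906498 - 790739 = 115759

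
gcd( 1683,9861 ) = 3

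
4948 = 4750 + 198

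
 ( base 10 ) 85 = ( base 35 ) 2f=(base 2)1010101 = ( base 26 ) 37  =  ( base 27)34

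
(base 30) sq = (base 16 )362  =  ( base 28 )12Q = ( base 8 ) 1542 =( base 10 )866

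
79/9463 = 79/9463 = 0.01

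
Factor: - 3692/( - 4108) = 71/79 =71^1*79^( - 1) 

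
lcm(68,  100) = 1700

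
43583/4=43583/4 = 10895.75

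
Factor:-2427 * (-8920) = 2^3*3^1* 5^1 * 223^1*809^1 = 21648840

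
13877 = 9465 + 4412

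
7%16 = 7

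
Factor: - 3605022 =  - 2^1*3^2*19^1*83^1*127^1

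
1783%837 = 109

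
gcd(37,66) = 1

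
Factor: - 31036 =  - 2^2*7759^1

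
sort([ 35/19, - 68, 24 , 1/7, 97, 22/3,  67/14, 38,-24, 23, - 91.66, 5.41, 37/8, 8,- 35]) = [ - 91.66, - 68,-35,-24, 1/7, 35/19  ,  37/8, 67/14,5.41,22/3,  8, 23, 24, 38 , 97] 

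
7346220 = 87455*84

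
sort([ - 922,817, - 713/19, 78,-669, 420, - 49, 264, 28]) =[ - 922, - 669, - 49, - 713/19, 28, 78,264,420,817 ] 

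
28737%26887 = 1850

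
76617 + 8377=84994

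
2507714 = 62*40447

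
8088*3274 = 26480112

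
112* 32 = 3584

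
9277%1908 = 1645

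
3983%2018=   1965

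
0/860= 0 = 0.00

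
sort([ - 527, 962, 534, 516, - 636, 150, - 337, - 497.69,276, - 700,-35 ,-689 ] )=[-700, - 689, - 636, - 527 , -497.69, - 337, - 35 , 150, 276, 516,534,962] 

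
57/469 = 57/469 = 0.12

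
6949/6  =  6949/6  =  1158.17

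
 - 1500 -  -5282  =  3782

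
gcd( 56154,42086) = 2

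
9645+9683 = 19328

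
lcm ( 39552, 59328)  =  118656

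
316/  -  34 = - 158/17 = - 9.29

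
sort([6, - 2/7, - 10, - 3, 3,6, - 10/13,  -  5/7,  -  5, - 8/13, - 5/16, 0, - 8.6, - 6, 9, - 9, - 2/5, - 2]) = [ - 10, - 9, - 8.6, - 6, - 5, - 3, - 2,-10/13, - 5/7, - 8/13, - 2/5, - 5/16,  -  2/7, 0,3,6,6, 9]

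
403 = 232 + 171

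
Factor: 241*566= 2^1*241^1*283^1=136406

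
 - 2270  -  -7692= 5422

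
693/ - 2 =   -  693/2 = -  346.50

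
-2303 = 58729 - 61032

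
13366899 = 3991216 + 9375683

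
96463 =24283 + 72180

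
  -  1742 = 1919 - 3661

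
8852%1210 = 382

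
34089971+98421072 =132511043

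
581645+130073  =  711718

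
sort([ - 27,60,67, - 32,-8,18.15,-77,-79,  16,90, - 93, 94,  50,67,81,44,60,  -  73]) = [ - 93,- 79,-77, - 73, - 32,-27,- 8,  16 , 18.15, 44,50,  60, 60,67, 67, 81,  90 , 94] 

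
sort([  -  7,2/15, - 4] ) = [ - 7,-4, 2/15 ]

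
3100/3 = 1033 + 1/3 = 1033.33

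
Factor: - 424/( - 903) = 2^3*3^( - 1)* 7^( - 1)*43^( - 1)*53^1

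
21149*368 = 7782832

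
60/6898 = 30/3449 = 0.01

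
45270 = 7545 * 6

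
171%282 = 171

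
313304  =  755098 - 441794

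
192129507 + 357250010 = 549379517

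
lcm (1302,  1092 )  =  33852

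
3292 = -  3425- - 6717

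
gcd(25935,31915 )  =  65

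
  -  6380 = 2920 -9300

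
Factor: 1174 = 2^1*587^1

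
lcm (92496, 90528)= 4254816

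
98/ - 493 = -98/493= -0.20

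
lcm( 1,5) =5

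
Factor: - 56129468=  - 2^2*31^1*47^1*9631^1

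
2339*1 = 2339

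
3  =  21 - 18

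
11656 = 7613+4043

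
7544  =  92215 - 84671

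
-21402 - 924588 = - 945990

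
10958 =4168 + 6790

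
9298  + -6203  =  3095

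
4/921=4/921 = 0.00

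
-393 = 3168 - 3561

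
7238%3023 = 1192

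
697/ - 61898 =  - 697/61898= -0.01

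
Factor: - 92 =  - 2^2*23^1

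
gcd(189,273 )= 21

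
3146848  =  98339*32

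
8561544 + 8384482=16946026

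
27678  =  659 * 42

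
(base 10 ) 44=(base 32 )1C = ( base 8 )54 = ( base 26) 1I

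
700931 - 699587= 1344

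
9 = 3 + 6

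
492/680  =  123/170 =0.72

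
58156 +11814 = 69970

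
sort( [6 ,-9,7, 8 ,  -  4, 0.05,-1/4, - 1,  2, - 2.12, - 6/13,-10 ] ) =[ - 10, - 9, - 4, - 2.12,-1,-6/13, - 1/4,0.05, 2 , 6, 7,8 ] 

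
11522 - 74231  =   - 62709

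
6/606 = 1/101 = 0.01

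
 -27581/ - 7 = 27581/7 = 3940.14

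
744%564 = 180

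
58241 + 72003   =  130244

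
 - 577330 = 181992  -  759322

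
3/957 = 1/319 = 0.00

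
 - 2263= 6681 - 8944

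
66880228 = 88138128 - 21257900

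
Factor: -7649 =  - 7649^1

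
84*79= 6636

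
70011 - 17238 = 52773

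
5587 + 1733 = 7320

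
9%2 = 1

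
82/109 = 82/109=0.75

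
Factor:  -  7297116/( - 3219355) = 2^2*3^1*5^(  -  1)*97^1*433^( - 1)*1487^( - 1)*6269^1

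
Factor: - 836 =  - 2^2*11^1*19^1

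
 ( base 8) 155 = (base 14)7B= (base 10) 109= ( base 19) 5E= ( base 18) 61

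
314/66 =4 + 25/33 = 4.76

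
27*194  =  5238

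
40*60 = 2400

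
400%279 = 121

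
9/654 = 3/218 = 0.01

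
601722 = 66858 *9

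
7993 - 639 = 7354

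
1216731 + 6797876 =8014607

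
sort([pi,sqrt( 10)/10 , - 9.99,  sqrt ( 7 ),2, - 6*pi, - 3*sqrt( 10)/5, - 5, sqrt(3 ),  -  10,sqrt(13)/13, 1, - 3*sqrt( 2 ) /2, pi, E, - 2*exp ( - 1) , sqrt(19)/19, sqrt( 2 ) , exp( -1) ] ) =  [ - 6*pi,-10, - 9.99,-5, - 3* sqrt (2)/2, - 3*sqrt( 10)/5, - 2*exp( - 1), sqrt( 19) /19 , sqrt ( 13 ) /13, sqrt(10)/10,exp(-1),1,sqrt( 2), sqrt (3 ), 2, sqrt( 7), E, pi,pi ] 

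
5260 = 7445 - 2185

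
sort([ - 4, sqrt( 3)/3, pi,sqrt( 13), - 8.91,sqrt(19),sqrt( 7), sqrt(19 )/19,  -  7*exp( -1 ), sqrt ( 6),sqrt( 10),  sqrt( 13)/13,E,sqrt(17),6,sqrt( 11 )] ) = [ - 8.91, - 4, - 7*exp( - 1), sqrt(19) /19,sqrt( 13) /13, sqrt(3 ) /3, sqrt(6),sqrt(7 ),E, pi,sqrt( 10 ),sqrt( 11 ), sqrt(13 ),sqrt( 17),sqrt ( 19),6] 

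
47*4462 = 209714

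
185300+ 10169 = 195469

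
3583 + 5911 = 9494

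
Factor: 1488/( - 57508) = -372/14377 = - 2^2*3^1*11^( - 1 )*31^1*1307^( - 1)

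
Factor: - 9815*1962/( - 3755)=3851406/751 = 2^1*3^2*13^1 * 109^1*151^1 * 751^( - 1)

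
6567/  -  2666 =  - 6567/2666 = - 2.46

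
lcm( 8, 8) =8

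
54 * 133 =7182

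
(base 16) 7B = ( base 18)6f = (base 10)123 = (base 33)3o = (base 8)173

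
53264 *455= 24235120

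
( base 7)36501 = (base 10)9507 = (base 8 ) 22443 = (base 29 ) B8O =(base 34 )87L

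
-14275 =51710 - 65985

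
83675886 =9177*9118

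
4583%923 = 891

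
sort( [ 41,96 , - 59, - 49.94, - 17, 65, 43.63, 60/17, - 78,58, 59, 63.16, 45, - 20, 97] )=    [-78, - 59, - 49.94, - 20, - 17, 60/17, 41, 43.63,  45,  58, 59, 63.16,65 , 96, 97 ]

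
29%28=1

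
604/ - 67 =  - 604/67 = - 9.01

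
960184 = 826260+133924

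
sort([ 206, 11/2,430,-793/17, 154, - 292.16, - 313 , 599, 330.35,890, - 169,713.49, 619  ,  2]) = [ - 313, - 292.16 , - 169, - 793/17, 2, 11/2, 154,206, 330.35,  430, 599, 619,713.49, 890]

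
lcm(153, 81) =1377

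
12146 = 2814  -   - 9332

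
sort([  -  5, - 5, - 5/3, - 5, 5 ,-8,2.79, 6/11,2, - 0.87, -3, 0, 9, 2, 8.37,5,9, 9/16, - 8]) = [ - 8,-8, - 5,-5,-5, - 3, - 5/3, - 0.87,0 , 6/11,9/16,2,2, 2.79, 5, 5,8.37,9, 9 ] 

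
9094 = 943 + 8151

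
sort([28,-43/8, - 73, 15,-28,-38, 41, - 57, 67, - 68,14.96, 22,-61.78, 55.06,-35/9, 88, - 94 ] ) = [ - 94,-73,- 68, - 61.78,-57,-38, - 28 , - 43/8, - 35/9,14.96,15, 22, 28, 41, 55.06, 67, 88]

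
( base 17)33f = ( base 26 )19N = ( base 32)t5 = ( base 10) 933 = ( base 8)1645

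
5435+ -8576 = -3141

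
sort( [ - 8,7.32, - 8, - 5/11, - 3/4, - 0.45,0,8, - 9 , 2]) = [ - 9, - 8, - 8, - 3/4, - 5/11,  -  0.45,0 , 2, 7.32,8]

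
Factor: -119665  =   - 5^1*7^1*13^1 * 263^1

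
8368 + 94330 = 102698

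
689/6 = 689/6=114.83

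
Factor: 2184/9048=7^1 * 29^( - 1 )=7/29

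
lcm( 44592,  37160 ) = 222960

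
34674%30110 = 4564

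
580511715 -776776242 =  - 196264527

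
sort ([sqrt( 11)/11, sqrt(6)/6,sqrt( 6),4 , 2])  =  [ sqrt(11)/11, sqrt(6)/6, 2, sqrt(6), 4 ]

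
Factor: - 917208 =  - 2^3 * 3^2 * 12739^1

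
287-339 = -52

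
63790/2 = 31895 = 31895.00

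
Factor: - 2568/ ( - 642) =4 = 2^2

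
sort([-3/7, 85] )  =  [ - 3/7, 85]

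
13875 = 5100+8775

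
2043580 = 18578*110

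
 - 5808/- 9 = 645  +  1/3 = 645.33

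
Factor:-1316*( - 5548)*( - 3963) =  - 28934528784 = -  2^4*3^1*7^1 * 19^1*47^1 * 73^1*1321^1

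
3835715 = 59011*65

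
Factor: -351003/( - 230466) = 2^ (-1) *23^1*71^(-1)*541^(-1 )*5087^1 = 117001/76822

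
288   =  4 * 72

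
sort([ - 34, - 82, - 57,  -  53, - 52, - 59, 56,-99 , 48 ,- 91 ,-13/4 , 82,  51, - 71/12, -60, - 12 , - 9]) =[-99,-91, - 82,-60, - 59, - 57 ,- 53 ,-52 ,-34,- 12 , -9,-71/12,  -  13/4, 48, 51, 56,82 ] 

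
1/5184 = 1/5184= 0.00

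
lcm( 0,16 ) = 0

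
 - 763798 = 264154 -1027952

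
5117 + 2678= 7795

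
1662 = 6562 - 4900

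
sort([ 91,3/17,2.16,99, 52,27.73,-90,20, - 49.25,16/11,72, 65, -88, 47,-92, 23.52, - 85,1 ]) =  [ -92,  -  90,-88, - 85,  -  49.25,3/17, 1, 16/11,2.16, 20,23.52, 27.73,47 , 52, 65, 72,91,99] 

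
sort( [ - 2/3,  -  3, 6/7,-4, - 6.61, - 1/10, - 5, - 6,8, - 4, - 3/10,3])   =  [ - 6.61, - 6,-5,  -  4, - 4, - 3,-2/3, - 3/10, - 1/10,6/7,3,8 ] 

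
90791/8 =90791/8= 11348.88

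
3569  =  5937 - 2368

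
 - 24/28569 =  - 1+9515/9523 = -0.00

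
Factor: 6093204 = 2^2*3^1*13^1*139^1 * 281^1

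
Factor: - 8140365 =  - 3^3*5^1*17^1 * 3547^1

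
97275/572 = 170 + 35/572 = 170.06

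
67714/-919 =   -  74 + 292/919 = - 73.68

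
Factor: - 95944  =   - 2^3*67^1*179^1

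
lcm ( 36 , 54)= 108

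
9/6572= 9/6572=0.00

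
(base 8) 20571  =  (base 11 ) 6490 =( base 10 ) 8569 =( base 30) 9fj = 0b10000101111001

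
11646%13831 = 11646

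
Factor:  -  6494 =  - 2^1*17^1*191^1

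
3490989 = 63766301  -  60275312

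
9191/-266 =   -  1313/38 = -  34.55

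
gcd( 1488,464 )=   16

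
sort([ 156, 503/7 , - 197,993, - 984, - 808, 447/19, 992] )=[  -  984, - 808, - 197,447/19,  503/7, 156,  992,993 ]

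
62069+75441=137510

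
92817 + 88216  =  181033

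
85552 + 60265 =145817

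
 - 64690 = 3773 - 68463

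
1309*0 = 0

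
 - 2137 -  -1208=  - 929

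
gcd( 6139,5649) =7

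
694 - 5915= - 5221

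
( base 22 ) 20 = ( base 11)40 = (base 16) 2c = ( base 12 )38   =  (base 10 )44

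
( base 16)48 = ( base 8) 110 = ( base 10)72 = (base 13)57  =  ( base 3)2200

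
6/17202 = 1/2867=0.00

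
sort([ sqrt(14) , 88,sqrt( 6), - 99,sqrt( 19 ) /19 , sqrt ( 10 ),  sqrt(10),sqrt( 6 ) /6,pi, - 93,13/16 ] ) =[-99,-93, sqrt(19)/19 , sqrt( 6) /6,  13/16, sqrt ( 6 ), pi,sqrt(10), sqrt ( 10 ), sqrt( 14), 88 ]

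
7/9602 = 7/9602 =0.00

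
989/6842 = 989/6842 = 0.14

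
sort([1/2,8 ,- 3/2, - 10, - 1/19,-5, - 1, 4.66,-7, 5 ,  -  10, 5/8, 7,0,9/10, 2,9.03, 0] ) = [-10, - 10, - 7, - 5,  -  3/2, - 1, - 1/19 , 0, 0,1/2, 5/8,9/10,2, 4.66, 5, 7,8 , 9.03] 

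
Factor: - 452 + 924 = 2^3 *59^1 = 472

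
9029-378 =8651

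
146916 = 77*1908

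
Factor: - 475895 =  - 5^1*7^1 *13597^1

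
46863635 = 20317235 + 26546400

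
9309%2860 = 729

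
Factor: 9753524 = 2^2*11^1*221671^1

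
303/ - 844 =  - 303/844= -0.36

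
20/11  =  1 + 9/11=1.82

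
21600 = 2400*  9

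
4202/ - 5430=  - 1 + 614/2715 = - 0.77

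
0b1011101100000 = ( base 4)1131200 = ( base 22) C80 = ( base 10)5984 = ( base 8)13540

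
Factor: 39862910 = 2^1*5^1*23^1 * 263^1*  659^1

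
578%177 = 47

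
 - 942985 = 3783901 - 4726886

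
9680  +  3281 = 12961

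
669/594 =223/198 = 1.13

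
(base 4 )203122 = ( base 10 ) 2266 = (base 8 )4332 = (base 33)22m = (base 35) 1TQ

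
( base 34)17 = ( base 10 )41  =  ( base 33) 18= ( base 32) 19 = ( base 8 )51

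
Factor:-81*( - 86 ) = 2^1*3^4*43^1 = 6966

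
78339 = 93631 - 15292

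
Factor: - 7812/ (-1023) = 2^2 * 3^1*7^1*11^ (  -  1) = 84/11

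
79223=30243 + 48980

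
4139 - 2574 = 1565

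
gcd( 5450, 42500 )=50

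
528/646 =264/323=0.82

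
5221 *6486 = 33863406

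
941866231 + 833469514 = 1775335745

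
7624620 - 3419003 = 4205617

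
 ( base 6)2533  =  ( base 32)jp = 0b1001111001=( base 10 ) 633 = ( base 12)449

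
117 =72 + 45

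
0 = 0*11425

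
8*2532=20256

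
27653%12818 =2017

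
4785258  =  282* 16969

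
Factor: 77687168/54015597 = 2^7*3^( - 2)*13^1*37^ ( - 1)*46687^1*162209^(-1)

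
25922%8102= 1616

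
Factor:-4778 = -2^1*2389^1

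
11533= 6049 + 5484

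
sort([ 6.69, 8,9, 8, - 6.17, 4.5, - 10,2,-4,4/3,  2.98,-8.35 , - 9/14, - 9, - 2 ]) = [ - 10, - 9, - 8.35, - 6.17, - 4, - 2, - 9/14,4/3,2,2.98,4.5,6.69, 8,8,9 ] 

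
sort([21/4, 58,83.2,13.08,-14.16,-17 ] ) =[-17,- 14.16,21/4,13.08,58,83.2]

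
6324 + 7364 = 13688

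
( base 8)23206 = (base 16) 2686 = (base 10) 9862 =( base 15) 2dc7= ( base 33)91s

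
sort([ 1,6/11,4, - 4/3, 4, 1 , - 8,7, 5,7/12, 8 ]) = [-8, - 4/3,6/11, 7/12, 1,1,4,4 , 5,7,8 ] 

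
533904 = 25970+507934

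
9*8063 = 72567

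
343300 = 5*68660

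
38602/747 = 38602/747=51.68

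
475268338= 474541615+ 726723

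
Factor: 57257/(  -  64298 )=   -  2^( - 1 )*13^( - 1)*31^1*1847^1*2473^ ( - 1 ) 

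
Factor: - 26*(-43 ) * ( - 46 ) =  - 51428 = -2^2*13^1*23^1*43^1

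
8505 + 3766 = 12271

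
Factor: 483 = 3^1*7^1 *23^1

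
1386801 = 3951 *351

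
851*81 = 68931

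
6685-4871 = 1814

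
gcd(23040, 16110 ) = 90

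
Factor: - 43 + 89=46 =2^1*23^1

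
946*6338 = 5995748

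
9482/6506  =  4741/3253 = 1.46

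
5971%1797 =580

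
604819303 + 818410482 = 1423229785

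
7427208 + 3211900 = 10639108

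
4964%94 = 76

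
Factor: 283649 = 29^1 * 9781^1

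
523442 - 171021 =352421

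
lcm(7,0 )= 0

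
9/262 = 9/262 =0.03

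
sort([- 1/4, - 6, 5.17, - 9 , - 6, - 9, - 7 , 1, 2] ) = [-9,  -  9,-7, - 6, - 6, - 1/4 , 1, 2, 5.17] 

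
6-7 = -1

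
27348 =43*636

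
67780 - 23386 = 44394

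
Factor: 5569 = 5569^1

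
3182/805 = 3182/805 = 3.95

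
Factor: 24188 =2^2*6047^1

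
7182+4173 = 11355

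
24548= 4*6137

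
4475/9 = 4475/9 = 497.22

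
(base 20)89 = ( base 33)54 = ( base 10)169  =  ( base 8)251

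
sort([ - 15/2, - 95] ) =[ - 95, - 15/2]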